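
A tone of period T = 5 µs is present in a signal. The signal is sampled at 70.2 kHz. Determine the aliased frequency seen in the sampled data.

10.6 kHz

T = 5 µs → f = 1/T = 200 kHz.
200 kHz mod fs = 59.6 kHz.
59.6 kHz > fs/2 = 35.1 kHz, folds to fs − 59.6 kHz = 10.6 kHz.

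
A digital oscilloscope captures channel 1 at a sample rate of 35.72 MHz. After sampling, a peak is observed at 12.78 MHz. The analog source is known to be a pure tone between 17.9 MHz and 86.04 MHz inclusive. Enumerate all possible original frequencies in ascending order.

Frequencies that alias to 12.78 MHz are k·fs ± 12.78 MHz for integer k ≥ 0.
k=0: 12.78 MHz.
k=1: 22.94 MHz, 48.5 MHz.
k=2: 58.66 MHz, 84.22 MHz.
k=3: 94.38 MHz, 119.94 MHz.
Within [17.9 MHz, 86.04 MHz]: 22.94 MHz, 48.5 MHz, 58.66 MHz, 84.22 MHz.

22.94 MHz, 48.5 MHz, 58.66 MHz, 84.22 MHz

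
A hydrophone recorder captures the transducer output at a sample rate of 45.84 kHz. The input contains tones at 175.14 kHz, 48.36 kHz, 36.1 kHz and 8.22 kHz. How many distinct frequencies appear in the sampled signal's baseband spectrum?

fs/2 = 22.92 kHz.
175.14 kHz mod fs = 37.62 kHz.
37.62 kHz > fs/2 = 22.92 kHz, folds to fs − 37.62 kHz = 8.22 kHz.
48.36 kHz mod fs = 2.52 kHz.
2.52 kHz ≤ fs/2 = 22.92 kHz, appears at 2.52 kHz.
36.1 kHz > fs/2 = 22.92 kHz, folds to fs − 36.1 kHz = 9.74 kHz.
8.22 kHz ≤ fs/2 = 22.92 kHz, passes unchanged.
Distinct values: {2.52 kHz, 8.22 kHz, 9.74 kHz} → 3.

3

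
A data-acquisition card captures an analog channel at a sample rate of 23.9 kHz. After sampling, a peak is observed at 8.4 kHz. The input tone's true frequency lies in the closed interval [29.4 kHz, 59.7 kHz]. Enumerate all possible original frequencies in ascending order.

32.3 kHz, 39.4 kHz, 56.2 kHz

Frequencies that alias to 8.4 kHz are k·fs ± 8.4 kHz for integer k ≥ 0.
k=0: 8.4 kHz.
k=1: 15.5 kHz, 32.3 kHz.
k=2: 39.4 kHz, 56.2 kHz.
k=3: 63.3 kHz, 80.1 kHz.
Within [29.4 kHz, 59.7 kHz]: 32.3 kHz, 39.4 kHz, 56.2 kHz.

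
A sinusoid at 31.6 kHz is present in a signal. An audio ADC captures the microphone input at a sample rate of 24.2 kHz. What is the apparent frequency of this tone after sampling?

31.6 kHz mod fs = 7.4 kHz.
7.4 kHz ≤ fs/2 = 12.1 kHz, appears at 7.4 kHz.

7.4 kHz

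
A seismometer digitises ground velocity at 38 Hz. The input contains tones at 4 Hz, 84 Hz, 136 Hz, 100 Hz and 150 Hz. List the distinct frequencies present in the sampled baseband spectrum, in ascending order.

fs/2 = 19 Hz.
4 Hz ≤ fs/2 = 19 Hz, passes unchanged.
84 Hz mod fs = 8 Hz.
8 Hz ≤ fs/2 = 19 Hz, appears at 8 Hz.
136 Hz mod fs = 22 Hz.
22 Hz > fs/2 = 19 Hz, folds to fs − 22 Hz = 16 Hz.
100 Hz mod fs = 24 Hz.
24 Hz > fs/2 = 19 Hz, folds to fs − 24 Hz = 14 Hz.
150 Hz mod fs = 36 Hz.
36 Hz > fs/2 = 19 Hz, folds to fs − 36 Hz = 2 Hz.
Distinct values: {2 Hz, 4 Hz, 8 Hz, 14 Hz, 16 Hz}.

2 Hz, 4 Hz, 8 Hz, 14 Hz, 16 Hz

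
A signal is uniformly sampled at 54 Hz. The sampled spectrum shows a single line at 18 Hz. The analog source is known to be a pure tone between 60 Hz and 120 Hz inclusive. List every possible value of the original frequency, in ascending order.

72 Hz, 90 Hz

Frequencies that alias to 18 Hz are k·fs ± 18 Hz for integer k ≥ 0.
k=0: 18 Hz.
k=1: 36 Hz, 72 Hz.
k=2: 90 Hz, 126 Hz.
k=3: 144 Hz, 180 Hz.
Within [60 Hz, 120 Hz]: 72 Hz, 90 Hz.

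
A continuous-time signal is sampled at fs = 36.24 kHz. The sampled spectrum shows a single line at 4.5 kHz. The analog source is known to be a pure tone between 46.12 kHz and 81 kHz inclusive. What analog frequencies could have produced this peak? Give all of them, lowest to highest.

Frequencies that alias to 4.5 kHz are k·fs ± 4.5 kHz for integer k ≥ 0.
k=0: 4.5 kHz.
k=1: 31.74 kHz, 40.74 kHz.
k=2: 67.98 kHz, 76.98 kHz.
k=3: 104.22 kHz, 113.22 kHz.
Within [46.12 kHz, 81 kHz]: 67.98 kHz, 76.98 kHz.

67.98 kHz, 76.98 kHz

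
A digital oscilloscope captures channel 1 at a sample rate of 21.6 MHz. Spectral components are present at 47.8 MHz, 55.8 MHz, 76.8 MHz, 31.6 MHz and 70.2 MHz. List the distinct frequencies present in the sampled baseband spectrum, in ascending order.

fs/2 = 10.8 MHz.
47.8 MHz mod fs = 4.6 MHz.
4.6 MHz ≤ fs/2 = 10.8 MHz, appears at 4.6 MHz.
55.8 MHz mod fs = 12.6 MHz.
12.6 MHz > fs/2 = 10.8 MHz, folds to fs − 12.6 MHz = 9 MHz.
76.8 MHz mod fs = 12 MHz.
12 MHz > fs/2 = 10.8 MHz, folds to fs − 12 MHz = 9.6 MHz.
31.6 MHz mod fs = 10 MHz.
10 MHz ≤ fs/2 = 10.8 MHz, appears at 10 MHz.
70.2 MHz mod fs = 5.4 MHz.
5.4 MHz ≤ fs/2 = 10.8 MHz, appears at 5.4 MHz.
Distinct values: {4.6 MHz, 5.4 MHz, 9 MHz, 9.6 MHz, 10 MHz}.

4.6 MHz, 5.4 MHz, 9 MHz, 9.6 MHz, 10 MHz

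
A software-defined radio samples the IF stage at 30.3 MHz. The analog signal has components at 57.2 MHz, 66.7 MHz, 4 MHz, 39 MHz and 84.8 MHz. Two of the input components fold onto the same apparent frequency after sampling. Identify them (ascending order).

fs/2 = 15.15 MHz.
57.2 MHz mod fs = 26.9 MHz.
26.9 MHz > fs/2 = 15.15 MHz, folds to fs − 26.9 MHz = 3.4 MHz.
66.7 MHz mod fs = 6.1 MHz.
6.1 MHz ≤ fs/2 = 15.15 MHz, appears at 6.1 MHz.
4 MHz ≤ fs/2 = 15.15 MHz, passes unchanged.
39 MHz mod fs = 8.7 MHz.
8.7 MHz ≤ fs/2 = 15.15 MHz, appears at 8.7 MHz.
84.8 MHz mod fs = 24.2 MHz.
24.2 MHz > fs/2 = 15.15 MHz, folds to fs − 24.2 MHz = 6.1 MHz.
66.7 MHz and 84.8 MHz both map to 6.1 MHz.

66.7 MHz, 84.8 MHz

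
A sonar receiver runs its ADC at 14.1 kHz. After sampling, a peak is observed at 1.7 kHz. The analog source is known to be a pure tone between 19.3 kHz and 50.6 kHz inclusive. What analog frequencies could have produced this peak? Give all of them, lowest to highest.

26.5 kHz, 29.9 kHz, 40.6 kHz, 44 kHz

Frequencies that alias to 1.7 kHz are k·fs ± 1.7 kHz for integer k ≥ 0.
k=0: 1.7 kHz.
k=1: 12.4 kHz, 15.8 kHz.
k=2: 26.5 kHz, 29.9 kHz.
k=3: 40.6 kHz, 44 kHz.
k=4: 54.7 kHz, 58.1 kHz.
Within [19.3 kHz, 50.6 kHz]: 26.5 kHz, 29.9 kHz, 40.6 kHz, 44 kHz.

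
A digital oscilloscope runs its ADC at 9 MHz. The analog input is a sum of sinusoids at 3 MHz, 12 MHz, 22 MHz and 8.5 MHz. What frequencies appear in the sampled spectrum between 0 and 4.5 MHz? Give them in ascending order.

fs/2 = 4.5 MHz.
3 MHz ≤ fs/2 = 4.5 MHz, passes unchanged.
12 MHz mod fs = 3 MHz.
3 MHz ≤ fs/2 = 4.5 MHz, appears at 3 MHz.
22 MHz mod fs = 4 MHz.
4 MHz ≤ fs/2 = 4.5 MHz, appears at 4 MHz.
8.5 MHz > fs/2 = 4.5 MHz, folds to fs − 8.5 MHz = 0.5 MHz.
Distinct values: {0.5 MHz, 3 MHz, 4 MHz}.

0.5 MHz, 3 MHz, 4 MHz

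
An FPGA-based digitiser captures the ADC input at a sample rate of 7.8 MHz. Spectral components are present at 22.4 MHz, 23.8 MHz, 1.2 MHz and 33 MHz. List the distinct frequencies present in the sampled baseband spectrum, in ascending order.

0.4 MHz, 1 MHz, 1.2 MHz, 1.8 MHz

fs/2 = 3.9 MHz.
22.4 MHz mod fs = 6.8 MHz.
6.8 MHz > fs/2 = 3.9 MHz, folds to fs − 6.8 MHz = 1 MHz.
23.8 MHz mod fs = 0.4 MHz.
0.4 MHz ≤ fs/2 = 3.9 MHz, appears at 0.4 MHz.
1.2 MHz ≤ fs/2 = 3.9 MHz, passes unchanged.
33 MHz mod fs = 1.8 MHz.
1.8 MHz ≤ fs/2 = 3.9 MHz, appears at 1.8 MHz.
Distinct values: {0.4 MHz, 1 MHz, 1.2 MHz, 1.8 MHz}.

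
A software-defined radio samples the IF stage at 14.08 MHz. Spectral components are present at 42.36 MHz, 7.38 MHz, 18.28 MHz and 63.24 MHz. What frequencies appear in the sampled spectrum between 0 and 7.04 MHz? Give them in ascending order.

0.12 MHz, 4.2 MHz, 6.7 MHz, 6.92 MHz

fs/2 = 7.04 MHz.
42.36 MHz mod fs = 0.12 MHz.
0.12 MHz ≤ fs/2 = 7.04 MHz, appears at 0.12 MHz.
7.38 MHz > fs/2 = 7.04 MHz, folds to fs − 7.38 MHz = 6.7 MHz.
18.28 MHz mod fs = 4.2 MHz.
4.2 MHz ≤ fs/2 = 7.04 MHz, appears at 4.2 MHz.
63.24 MHz mod fs = 6.92 MHz.
6.92 MHz ≤ fs/2 = 7.04 MHz, appears at 6.92 MHz.
Distinct values: {0.12 MHz, 4.2 MHz, 6.7 MHz, 6.92 MHz}.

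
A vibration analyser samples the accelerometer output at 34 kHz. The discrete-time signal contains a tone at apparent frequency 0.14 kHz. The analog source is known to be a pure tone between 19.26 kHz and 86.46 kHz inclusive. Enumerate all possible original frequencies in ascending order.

Frequencies that alias to 0.14 kHz are k·fs ± 0.14 kHz for integer k ≥ 0.
k=0: 0.14 kHz.
k=1: 33.86 kHz, 34.14 kHz.
k=2: 67.86 kHz, 68.14 kHz.
k=3: 101.86 kHz, 102.14 kHz.
Within [19.26 kHz, 86.46 kHz]: 33.86 kHz, 34.14 kHz, 67.86 kHz, 68.14 kHz.

33.86 kHz, 34.14 kHz, 67.86 kHz, 68.14 kHz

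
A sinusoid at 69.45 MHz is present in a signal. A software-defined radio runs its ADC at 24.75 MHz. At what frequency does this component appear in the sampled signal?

4.8 MHz

69.45 MHz mod fs = 19.95 MHz.
19.95 MHz > fs/2 = 12.375 MHz, folds to fs − 19.95 MHz = 4.8 MHz.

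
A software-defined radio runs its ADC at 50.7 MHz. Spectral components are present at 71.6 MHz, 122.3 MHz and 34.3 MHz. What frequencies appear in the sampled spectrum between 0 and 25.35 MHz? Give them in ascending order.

fs/2 = 25.35 MHz.
71.6 MHz mod fs = 20.9 MHz.
20.9 MHz ≤ fs/2 = 25.35 MHz, appears at 20.9 MHz.
122.3 MHz mod fs = 20.9 MHz.
20.9 MHz ≤ fs/2 = 25.35 MHz, appears at 20.9 MHz.
34.3 MHz > fs/2 = 25.35 MHz, folds to fs − 34.3 MHz = 16.4 MHz.
Distinct values: {16.4 MHz, 20.9 MHz}.

16.4 MHz, 20.9 MHz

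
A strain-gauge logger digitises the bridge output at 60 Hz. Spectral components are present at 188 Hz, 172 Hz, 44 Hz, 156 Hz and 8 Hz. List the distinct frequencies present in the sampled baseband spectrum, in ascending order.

8 Hz, 16 Hz, 24 Hz

fs/2 = 30 Hz.
188 Hz mod fs = 8 Hz.
8 Hz ≤ fs/2 = 30 Hz, appears at 8 Hz.
172 Hz mod fs = 52 Hz.
52 Hz > fs/2 = 30 Hz, folds to fs − 52 Hz = 8 Hz.
44 Hz > fs/2 = 30 Hz, folds to fs − 44 Hz = 16 Hz.
156 Hz mod fs = 36 Hz.
36 Hz > fs/2 = 30 Hz, folds to fs − 36 Hz = 24 Hz.
8 Hz ≤ fs/2 = 30 Hz, passes unchanged.
Distinct values: {8 Hz, 16 Hz, 24 Hz}.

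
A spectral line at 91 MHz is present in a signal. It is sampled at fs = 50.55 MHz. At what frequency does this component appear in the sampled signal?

10.1 MHz

91 MHz mod fs = 40.45 MHz.
40.45 MHz > fs/2 = 25.275 MHz, folds to fs − 40.45 MHz = 10.1 MHz.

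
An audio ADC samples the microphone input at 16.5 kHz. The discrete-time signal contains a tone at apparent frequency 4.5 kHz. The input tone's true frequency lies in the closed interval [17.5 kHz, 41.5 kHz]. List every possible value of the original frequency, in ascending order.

21 kHz, 28.5 kHz, 37.5 kHz

Frequencies that alias to 4.5 kHz are k·fs ± 4.5 kHz for integer k ≥ 0.
k=0: 4.5 kHz.
k=1: 12 kHz, 21 kHz.
k=2: 28.5 kHz, 37.5 kHz.
k=3: 45 kHz, 54 kHz.
Within [17.5 kHz, 41.5 kHz]: 21 kHz, 28.5 kHz, 37.5 kHz.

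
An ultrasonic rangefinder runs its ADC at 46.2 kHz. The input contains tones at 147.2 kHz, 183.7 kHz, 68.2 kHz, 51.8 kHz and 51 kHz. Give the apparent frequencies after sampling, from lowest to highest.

1.1 kHz, 4.8 kHz, 5.6 kHz, 8.6 kHz, 22 kHz

fs/2 = 23.1 kHz.
147.2 kHz mod fs = 8.6 kHz.
8.6 kHz ≤ fs/2 = 23.1 kHz, appears at 8.6 kHz.
183.7 kHz mod fs = 45.1 kHz.
45.1 kHz > fs/2 = 23.1 kHz, folds to fs − 45.1 kHz = 1.1 kHz.
68.2 kHz mod fs = 22 kHz.
22 kHz ≤ fs/2 = 23.1 kHz, appears at 22 kHz.
51.8 kHz mod fs = 5.6 kHz.
5.6 kHz ≤ fs/2 = 23.1 kHz, appears at 5.6 kHz.
51 kHz mod fs = 4.8 kHz.
4.8 kHz ≤ fs/2 = 23.1 kHz, appears at 4.8 kHz.
Distinct values: {1.1 kHz, 4.8 kHz, 5.6 kHz, 8.6 kHz, 22 kHz}.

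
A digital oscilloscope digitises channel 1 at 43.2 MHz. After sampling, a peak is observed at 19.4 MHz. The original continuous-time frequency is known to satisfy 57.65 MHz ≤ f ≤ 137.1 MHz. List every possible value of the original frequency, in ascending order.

Frequencies that alias to 19.4 MHz are k·fs ± 19.4 MHz for integer k ≥ 0.
k=0: 19.4 MHz.
k=1: 23.8 MHz, 62.6 MHz.
k=2: 67 MHz, 105.8 MHz.
k=3: 110.2 MHz, 149 MHz.
k=4: 153.4 MHz, 192.2 MHz.
Within [57.65 MHz, 137.1 MHz]: 62.6 MHz, 67 MHz, 105.8 MHz, 110.2 MHz.

62.6 MHz, 67 MHz, 105.8 MHz, 110.2 MHz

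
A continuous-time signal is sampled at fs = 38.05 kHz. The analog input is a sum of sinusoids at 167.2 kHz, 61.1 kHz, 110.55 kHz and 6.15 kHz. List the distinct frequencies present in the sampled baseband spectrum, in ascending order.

fs/2 = 19.025 kHz.
167.2 kHz mod fs = 15 kHz.
15 kHz ≤ fs/2 = 19.025 kHz, appears at 15 kHz.
61.1 kHz mod fs = 23.05 kHz.
23.05 kHz > fs/2 = 19.025 kHz, folds to fs − 23.05 kHz = 15 kHz.
110.55 kHz mod fs = 34.45 kHz.
34.45 kHz > fs/2 = 19.025 kHz, folds to fs − 34.45 kHz = 3.6 kHz.
6.15 kHz ≤ fs/2 = 19.025 kHz, passes unchanged.
Distinct values: {3.6 kHz, 6.15 kHz, 15 kHz}.

3.6 kHz, 6.15 kHz, 15 kHz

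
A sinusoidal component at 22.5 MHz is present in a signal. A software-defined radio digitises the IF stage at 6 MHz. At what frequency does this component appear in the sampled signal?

22.5 MHz mod fs = 4.5 MHz.
4.5 MHz > fs/2 = 3 MHz, folds to fs − 4.5 MHz = 1.5 MHz.

1.5 MHz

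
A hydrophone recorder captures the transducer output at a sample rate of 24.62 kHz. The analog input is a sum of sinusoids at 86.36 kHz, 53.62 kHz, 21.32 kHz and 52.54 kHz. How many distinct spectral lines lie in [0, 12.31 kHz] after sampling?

fs/2 = 12.31 kHz.
86.36 kHz mod fs = 12.5 kHz.
12.5 kHz > fs/2 = 12.31 kHz, folds to fs − 12.5 kHz = 12.12 kHz.
53.62 kHz mod fs = 4.38 kHz.
4.38 kHz ≤ fs/2 = 12.31 kHz, appears at 4.38 kHz.
21.32 kHz > fs/2 = 12.31 kHz, folds to fs − 21.32 kHz = 3.3 kHz.
52.54 kHz mod fs = 3.3 kHz.
3.3 kHz ≤ fs/2 = 12.31 kHz, appears at 3.3 kHz.
Distinct values: {3.3 kHz, 4.38 kHz, 12.12 kHz} → 3.

3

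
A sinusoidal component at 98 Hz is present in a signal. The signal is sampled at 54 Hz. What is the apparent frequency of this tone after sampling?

98 Hz mod fs = 44 Hz.
44 Hz > fs/2 = 27 Hz, folds to fs − 44 Hz = 10 Hz.

10 Hz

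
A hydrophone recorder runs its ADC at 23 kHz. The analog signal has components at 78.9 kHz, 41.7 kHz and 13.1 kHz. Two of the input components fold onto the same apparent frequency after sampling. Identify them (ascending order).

13.1 kHz, 78.9 kHz

fs/2 = 11.5 kHz.
78.9 kHz mod fs = 9.9 kHz.
9.9 kHz ≤ fs/2 = 11.5 kHz, appears at 9.9 kHz.
41.7 kHz mod fs = 18.7 kHz.
18.7 kHz > fs/2 = 11.5 kHz, folds to fs − 18.7 kHz = 4.3 kHz.
13.1 kHz > fs/2 = 11.5 kHz, folds to fs − 13.1 kHz = 9.9 kHz.
13.1 kHz and 78.9 kHz both map to 9.9 kHz.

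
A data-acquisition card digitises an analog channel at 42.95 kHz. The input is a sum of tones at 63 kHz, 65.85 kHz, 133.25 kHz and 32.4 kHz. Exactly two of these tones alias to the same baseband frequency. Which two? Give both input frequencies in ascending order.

63 kHz, 65.85 kHz

fs/2 = 21.475 kHz.
63 kHz mod fs = 20.05 kHz.
20.05 kHz ≤ fs/2 = 21.475 kHz, appears at 20.05 kHz.
65.85 kHz mod fs = 22.9 kHz.
22.9 kHz > fs/2 = 21.475 kHz, folds to fs − 22.9 kHz = 20.05 kHz.
133.25 kHz mod fs = 4.4 kHz.
4.4 kHz ≤ fs/2 = 21.475 kHz, appears at 4.4 kHz.
32.4 kHz > fs/2 = 21.475 kHz, folds to fs − 32.4 kHz = 10.55 kHz.
63 kHz and 65.85 kHz both map to 20.05 kHz.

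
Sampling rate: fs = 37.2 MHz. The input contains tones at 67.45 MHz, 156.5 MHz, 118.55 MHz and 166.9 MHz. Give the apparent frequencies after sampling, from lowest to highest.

6.95 MHz, 7.7 MHz, 18.1 MHz

fs/2 = 18.6 MHz.
67.45 MHz mod fs = 30.25 MHz.
30.25 MHz > fs/2 = 18.6 MHz, folds to fs − 30.25 MHz = 6.95 MHz.
156.5 MHz mod fs = 7.7 MHz.
7.7 MHz ≤ fs/2 = 18.6 MHz, appears at 7.7 MHz.
118.55 MHz mod fs = 6.95 MHz.
6.95 MHz ≤ fs/2 = 18.6 MHz, appears at 6.95 MHz.
166.9 MHz mod fs = 18.1 MHz.
18.1 MHz ≤ fs/2 = 18.6 MHz, appears at 18.1 MHz.
Distinct values: {6.95 MHz, 7.7 MHz, 18.1 MHz}.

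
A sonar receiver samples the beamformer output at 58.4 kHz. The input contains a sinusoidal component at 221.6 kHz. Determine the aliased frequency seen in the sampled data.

12 kHz

221.6 kHz mod fs = 46.4 kHz.
46.4 kHz > fs/2 = 29.2 kHz, folds to fs − 46.4 kHz = 12 kHz.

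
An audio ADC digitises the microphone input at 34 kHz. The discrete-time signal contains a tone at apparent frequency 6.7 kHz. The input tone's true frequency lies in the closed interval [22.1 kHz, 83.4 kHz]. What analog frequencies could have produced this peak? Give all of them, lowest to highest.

Frequencies that alias to 6.7 kHz are k·fs ± 6.7 kHz for integer k ≥ 0.
k=0: 6.7 kHz.
k=1: 27.3 kHz, 40.7 kHz.
k=2: 61.3 kHz, 74.7 kHz.
k=3: 95.3 kHz, 108.7 kHz.
Within [22.1 kHz, 83.4 kHz]: 27.3 kHz, 40.7 kHz, 61.3 kHz, 74.7 kHz.

27.3 kHz, 40.7 kHz, 61.3 kHz, 74.7 kHz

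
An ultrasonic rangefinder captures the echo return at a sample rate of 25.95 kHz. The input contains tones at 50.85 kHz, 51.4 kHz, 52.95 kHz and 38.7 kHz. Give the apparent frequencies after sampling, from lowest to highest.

0.5 kHz, 1.05 kHz, 12.75 kHz

fs/2 = 12.975 kHz.
50.85 kHz mod fs = 24.9 kHz.
24.9 kHz > fs/2 = 12.975 kHz, folds to fs − 24.9 kHz = 1.05 kHz.
51.4 kHz mod fs = 25.45 kHz.
25.45 kHz > fs/2 = 12.975 kHz, folds to fs − 25.45 kHz = 0.5 kHz.
52.95 kHz mod fs = 1.05 kHz.
1.05 kHz ≤ fs/2 = 12.975 kHz, appears at 1.05 kHz.
38.7 kHz mod fs = 12.75 kHz.
12.75 kHz ≤ fs/2 = 12.975 kHz, appears at 12.75 kHz.
Distinct values: {0.5 kHz, 1.05 kHz, 12.75 kHz}.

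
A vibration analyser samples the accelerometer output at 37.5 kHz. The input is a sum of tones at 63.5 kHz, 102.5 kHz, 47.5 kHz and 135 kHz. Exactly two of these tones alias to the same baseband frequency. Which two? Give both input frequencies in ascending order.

fs/2 = 18.75 kHz.
63.5 kHz mod fs = 26 kHz.
26 kHz > fs/2 = 18.75 kHz, folds to fs − 26 kHz = 11.5 kHz.
102.5 kHz mod fs = 27.5 kHz.
27.5 kHz > fs/2 = 18.75 kHz, folds to fs − 27.5 kHz = 10 kHz.
47.5 kHz mod fs = 10 kHz.
10 kHz ≤ fs/2 = 18.75 kHz, appears at 10 kHz.
135 kHz mod fs = 22.5 kHz.
22.5 kHz > fs/2 = 18.75 kHz, folds to fs − 22.5 kHz = 15 kHz.
47.5 kHz and 102.5 kHz both map to 10 kHz.

47.5 kHz, 102.5 kHz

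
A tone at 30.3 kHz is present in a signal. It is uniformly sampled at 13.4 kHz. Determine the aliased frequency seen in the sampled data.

30.3 kHz mod fs = 3.5 kHz.
3.5 kHz ≤ fs/2 = 6.7 kHz, appears at 3.5 kHz.

3.5 kHz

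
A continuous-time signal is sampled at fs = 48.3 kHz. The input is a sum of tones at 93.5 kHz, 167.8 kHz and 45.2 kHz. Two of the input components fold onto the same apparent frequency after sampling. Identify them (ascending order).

fs/2 = 24.15 kHz.
93.5 kHz mod fs = 45.2 kHz.
45.2 kHz > fs/2 = 24.15 kHz, folds to fs − 45.2 kHz = 3.1 kHz.
167.8 kHz mod fs = 22.9 kHz.
22.9 kHz ≤ fs/2 = 24.15 kHz, appears at 22.9 kHz.
45.2 kHz > fs/2 = 24.15 kHz, folds to fs − 45.2 kHz = 3.1 kHz.
45.2 kHz and 93.5 kHz both map to 3.1 kHz.

45.2 kHz, 93.5 kHz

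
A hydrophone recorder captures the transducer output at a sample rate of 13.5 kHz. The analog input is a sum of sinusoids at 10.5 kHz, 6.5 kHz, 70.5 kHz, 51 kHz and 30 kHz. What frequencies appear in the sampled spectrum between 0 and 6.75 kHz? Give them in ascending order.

fs/2 = 6.75 kHz.
10.5 kHz > fs/2 = 6.75 kHz, folds to fs − 10.5 kHz = 3 kHz.
6.5 kHz ≤ fs/2 = 6.75 kHz, passes unchanged.
70.5 kHz mod fs = 3 kHz.
3 kHz ≤ fs/2 = 6.75 kHz, appears at 3 kHz.
51 kHz mod fs = 10.5 kHz.
10.5 kHz > fs/2 = 6.75 kHz, folds to fs − 10.5 kHz = 3 kHz.
30 kHz mod fs = 3 kHz.
3 kHz ≤ fs/2 = 6.75 kHz, appears at 3 kHz.
Distinct values: {3 kHz, 6.5 kHz}.

3 kHz, 6.5 kHz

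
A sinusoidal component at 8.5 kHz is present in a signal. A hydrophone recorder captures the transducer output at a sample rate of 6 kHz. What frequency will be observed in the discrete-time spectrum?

8.5 kHz mod fs = 2.5 kHz.
2.5 kHz ≤ fs/2 = 3 kHz, appears at 2.5 kHz.

2.5 kHz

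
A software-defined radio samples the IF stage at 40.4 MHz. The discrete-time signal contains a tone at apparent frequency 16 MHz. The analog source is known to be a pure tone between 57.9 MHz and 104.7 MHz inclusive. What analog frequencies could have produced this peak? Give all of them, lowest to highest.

64.8 MHz, 96.8 MHz

Frequencies that alias to 16 MHz are k·fs ± 16 MHz for integer k ≥ 0.
k=0: 16 MHz.
k=1: 24.4 MHz, 56.4 MHz.
k=2: 64.8 MHz, 96.8 MHz.
k=3: 105.2 MHz, 137.2 MHz.
Within [57.9 MHz, 104.7 MHz]: 64.8 MHz, 96.8 MHz.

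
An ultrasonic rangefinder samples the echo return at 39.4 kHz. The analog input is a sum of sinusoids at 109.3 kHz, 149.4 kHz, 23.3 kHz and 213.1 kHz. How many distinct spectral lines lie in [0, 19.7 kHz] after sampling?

fs/2 = 19.7 kHz.
109.3 kHz mod fs = 30.5 kHz.
30.5 kHz > fs/2 = 19.7 kHz, folds to fs − 30.5 kHz = 8.9 kHz.
149.4 kHz mod fs = 31.2 kHz.
31.2 kHz > fs/2 = 19.7 kHz, folds to fs − 31.2 kHz = 8.2 kHz.
23.3 kHz > fs/2 = 19.7 kHz, folds to fs − 23.3 kHz = 16.1 kHz.
213.1 kHz mod fs = 16.1 kHz.
16.1 kHz ≤ fs/2 = 19.7 kHz, appears at 16.1 kHz.
Distinct values: {8.2 kHz, 8.9 kHz, 16.1 kHz} → 3.

3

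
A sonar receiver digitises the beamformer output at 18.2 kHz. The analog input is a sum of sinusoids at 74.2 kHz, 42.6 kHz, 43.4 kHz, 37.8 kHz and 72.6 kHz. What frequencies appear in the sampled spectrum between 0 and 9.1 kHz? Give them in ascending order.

0.2 kHz, 1.4 kHz, 6.2 kHz, 7 kHz

fs/2 = 9.1 kHz.
74.2 kHz mod fs = 1.4 kHz.
1.4 kHz ≤ fs/2 = 9.1 kHz, appears at 1.4 kHz.
42.6 kHz mod fs = 6.2 kHz.
6.2 kHz ≤ fs/2 = 9.1 kHz, appears at 6.2 kHz.
43.4 kHz mod fs = 7 kHz.
7 kHz ≤ fs/2 = 9.1 kHz, appears at 7 kHz.
37.8 kHz mod fs = 1.4 kHz.
1.4 kHz ≤ fs/2 = 9.1 kHz, appears at 1.4 kHz.
72.6 kHz mod fs = 18 kHz.
18 kHz > fs/2 = 9.1 kHz, folds to fs − 18 kHz = 0.2 kHz.
Distinct values: {0.2 kHz, 1.4 kHz, 6.2 kHz, 7 kHz}.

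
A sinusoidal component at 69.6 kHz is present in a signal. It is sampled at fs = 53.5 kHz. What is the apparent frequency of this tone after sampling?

16.1 kHz

69.6 kHz mod fs = 16.1 kHz.
16.1 kHz ≤ fs/2 = 26.75 kHz, appears at 16.1 kHz.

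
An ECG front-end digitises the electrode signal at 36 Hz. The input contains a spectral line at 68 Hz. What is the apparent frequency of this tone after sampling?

68 Hz mod fs = 32 Hz.
32 Hz > fs/2 = 18 Hz, folds to fs − 32 Hz = 4 Hz.

4 Hz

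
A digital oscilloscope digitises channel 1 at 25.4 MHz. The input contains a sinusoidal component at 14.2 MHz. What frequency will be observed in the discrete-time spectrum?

14.2 MHz > fs/2 = 12.7 MHz, folds to fs − 14.2 MHz = 11.2 MHz.

11.2 MHz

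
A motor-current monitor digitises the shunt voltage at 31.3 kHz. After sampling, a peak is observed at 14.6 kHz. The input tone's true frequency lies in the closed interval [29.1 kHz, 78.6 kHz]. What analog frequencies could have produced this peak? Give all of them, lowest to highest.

Frequencies that alias to 14.6 kHz are k·fs ± 14.6 kHz for integer k ≥ 0.
k=0: 14.6 kHz.
k=1: 16.7 kHz, 45.9 kHz.
k=2: 48 kHz, 77.2 kHz.
k=3: 79.3 kHz, 108.5 kHz.
Within [29.1 kHz, 78.6 kHz]: 45.9 kHz, 48 kHz, 77.2 kHz.

45.9 kHz, 48 kHz, 77.2 kHz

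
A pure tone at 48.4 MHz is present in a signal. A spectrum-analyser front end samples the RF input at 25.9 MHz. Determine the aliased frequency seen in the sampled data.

48.4 MHz mod fs = 22.5 MHz.
22.5 MHz > fs/2 = 12.95 MHz, folds to fs − 22.5 MHz = 3.4 MHz.

3.4 MHz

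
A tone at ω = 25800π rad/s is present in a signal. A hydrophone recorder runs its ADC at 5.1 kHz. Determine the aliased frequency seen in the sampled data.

ω = 25800π rad/s → f = ω/(2π) = 12900 Hz = 12.9 kHz.
12.9 kHz mod fs = 2.7 kHz.
2.7 kHz > fs/2 = 2.55 kHz, folds to fs − 2.7 kHz = 2.4 kHz.

2.4 kHz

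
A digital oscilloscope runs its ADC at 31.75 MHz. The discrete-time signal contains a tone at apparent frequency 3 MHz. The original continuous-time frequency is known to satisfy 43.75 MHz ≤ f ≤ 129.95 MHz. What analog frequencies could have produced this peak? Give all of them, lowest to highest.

Frequencies that alias to 3 MHz are k·fs ± 3 MHz for integer k ≥ 0.
k=0: 3 MHz.
k=1: 28.75 MHz, 34.75 MHz.
k=2: 60.5 MHz, 66.5 MHz.
k=3: 92.25 MHz, 98.25 MHz.
k=4: 124 MHz, 130 MHz.
k=5: 155.75 MHz, 161.75 MHz.
Within [43.75 MHz, 129.95 MHz]: 60.5 MHz, 66.5 MHz, 92.25 MHz, 98.25 MHz, 124 MHz.

60.5 MHz, 66.5 MHz, 92.25 MHz, 98.25 MHz, 124 MHz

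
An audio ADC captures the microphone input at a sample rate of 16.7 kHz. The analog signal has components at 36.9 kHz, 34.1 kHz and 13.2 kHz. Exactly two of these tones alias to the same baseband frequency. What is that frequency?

3.5 kHz

fs/2 = 8.35 kHz.
36.9 kHz mod fs = 3.5 kHz.
3.5 kHz ≤ fs/2 = 8.35 kHz, appears at 3.5 kHz.
34.1 kHz mod fs = 0.7 kHz.
0.7 kHz ≤ fs/2 = 8.35 kHz, appears at 0.7 kHz.
13.2 kHz > fs/2 = 8.35 kHz, folds to fs − 13.2 kHz = 3.5 kHz.
13.2 kHz and 36.9 kHz both map to 3.5 kHz.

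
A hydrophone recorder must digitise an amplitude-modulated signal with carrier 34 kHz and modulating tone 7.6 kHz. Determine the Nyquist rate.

AM sidebands sit at fc ± fm = 26.4 kHz and 41.6 kHz.
Highest-frequency component: 41.6 kHz.
Nyquist rate = 2 × 41.6 kHz = 83.2 kHz.

83.2 kHz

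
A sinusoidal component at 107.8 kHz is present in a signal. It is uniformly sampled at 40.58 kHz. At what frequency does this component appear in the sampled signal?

13.94 kHz

107.8 kHz mod fs = 26.64 kHz.
26.64 kHz > fs/2 = 20.29 kHz, folds to fs − 26.64 kHz = 13.94 kHz.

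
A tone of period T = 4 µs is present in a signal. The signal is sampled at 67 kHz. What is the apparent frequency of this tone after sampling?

18 kHz

T = 4 µs → f = 1/T = 250 kHz.
250 kHz mod fs = 49 kHz.
49 kHz > fs/2 = 33.5 kHz, folds to fs − 49 kHz = 18 kHz.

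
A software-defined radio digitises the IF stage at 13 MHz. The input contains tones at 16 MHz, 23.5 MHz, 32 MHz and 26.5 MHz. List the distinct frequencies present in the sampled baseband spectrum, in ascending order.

fs/2 = 6.5 MHz.
16 MHz mod fs = 3 MHz.
3 MHz ≤ fs/2 = 6.5 MHz, appears at 3 MHz.
23.5 MHz mod fs = 10.5 MHz.
10.5 MHz > fs/2 = 6.5 MHz, folds to fs − 10.5 MHz = 2.5 MHz.
32 MHz mod fs = 6 MHz.
6 MHz ≤ fs/2 = 6.5 MHz, appears at 6 MHz.
26.5 MHz mod fs = 0.5 MHz.
0.5 MHz ≤ fs/2 = 6.5 MHz, appears at 0.5 MHz.
Distinct values: {0.5 MHz, 2.5 MHz, 3 MHz, 6 MHz}.

0.5 MHz, 2.5 MHz, 3 MHz, 6 MHz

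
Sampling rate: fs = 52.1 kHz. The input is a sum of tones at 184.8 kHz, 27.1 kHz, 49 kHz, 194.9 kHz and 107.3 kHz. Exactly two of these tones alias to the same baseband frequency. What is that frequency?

fs/2 = 26.05 kHz.
184.8 kHz mod fs = 28.5 kHz.
28.5 kHz > fs/2 = 26.05 kHz, folds to fs − 28.5 kHz = 23.6 kHz.
27.1 kHz > fs/2 = 26.05 kHz, folds to fs − 27.1 kHz = 25 kHz.
49 kHz > fs/2 = 26.05 kHz, folds to fs − 49 kHz = 3.1 kHz.
194.9 kHz mod fs = 38.6 kHz.
38.6 kHz > fs/2 = 26.05 kHz, folds to fs − 38.6 kHz = 13.5 kHz.
107.3 kHz mod fs = 3.1 kHz.
3.1 kHz ≤ fs/2 = 26.05 kHz, appears at 3.1 kHz.
49 kHz and 107.3 kHz both map to 3.1 kHz.

3.1 kHz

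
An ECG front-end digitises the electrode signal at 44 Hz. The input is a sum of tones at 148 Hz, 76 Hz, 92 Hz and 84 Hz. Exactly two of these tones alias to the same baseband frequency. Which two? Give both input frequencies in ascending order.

84 Hz, 92 Hz

fs/2 = 22 Hz.
148 Hz mod fs = 16 Hz.
16 Hz ≤ fs/2 = 22 Hz, appears at 16 Hz.
76 Hz mod fs = 32 Hz.
32 Hz > fs/2 = 22 Hz, folds to fs − 32 Hz = 12 Hz.
92 Hz mod fs = 4 Hz.
4 Hz ≤ fs/2 = 22 Hz, appears at 4 Hz.
84 Hz mod fs = 40 Hz.
40 Hz > fs/2 = 22 Hz, folds to fs − 40 Hz = 4 Hz.
84 Hz and 92 Hz both map to 4 Hz.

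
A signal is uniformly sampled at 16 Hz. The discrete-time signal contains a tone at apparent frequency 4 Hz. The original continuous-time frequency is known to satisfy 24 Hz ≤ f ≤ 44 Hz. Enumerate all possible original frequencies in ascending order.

Frequencies that alias to 4 Hz are k·fs ± 4 Hz for integer k ≥ 0.
k=0: 4 Hz.
k=1: 12 Hz, 20 Hz.
k=2: 28 Hz, 36 Hz.
k=3: 44 Hz, 52 Hz.
k=4: 60 Hz, 68 Hz.
Within [24 Hz, 44 Hz]: 28 Hz, 36 Hz, 44 Hz.

28 Hz, 36 Hz, 44 Hz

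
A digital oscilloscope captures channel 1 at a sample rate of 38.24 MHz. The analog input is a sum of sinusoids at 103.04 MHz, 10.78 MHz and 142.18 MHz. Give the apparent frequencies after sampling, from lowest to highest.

fs/2 = 19.12 MHz.
103.04 MHz mod fs = 26.56 MHz.
26.56 MHz > fs/2 = 19.12 MHz, folds to fs − 26.56 MHz = 11.68 MHz.
10.78 MHz ≤ fs/2 = 19.12 MHz, passes unchanged.
142.18 MHz mod fs = 27.46 MHz.
27.46 MHz > fs/2 = 19.12 MHz, folds to fs − 27.46 MHz = 10.78 MHz.
Distinct values: {10.78 MHz, 11.68 MHz}.

10.78 MHz, 11.68 MHz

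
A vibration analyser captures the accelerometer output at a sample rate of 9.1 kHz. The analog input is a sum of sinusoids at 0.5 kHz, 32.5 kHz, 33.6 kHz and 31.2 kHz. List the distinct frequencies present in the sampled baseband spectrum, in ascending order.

fs/2 = 4.55 kHz.
0.5 kHz ≤ fs/2 = 4.55 kHz, passes unchanged.
32.5 kHz mod fs = 5.2 kHz.
5.2 kHz > fs/2 = 4.55 kHz, folds to fs − 5.2 kHz = 3.9 kHz.
33.6 kHz mod fs = 6.3 kHz.
6.3 kHz > fs/2 = 4.55 kHz, folds to fs − 6.3 kHz = 2.8 kHz.
31.2 kHz mod fs = 3.9 kHz.
3.9 kHz ≤ fs/2 = 4.55 kHz, appears at 3.9 kHz.
Distinct values: {0.5 kHz, 2.8 kHz, 3.9 kHz}.

0.5 kHz, 2.8 kHz, 3.9 kHz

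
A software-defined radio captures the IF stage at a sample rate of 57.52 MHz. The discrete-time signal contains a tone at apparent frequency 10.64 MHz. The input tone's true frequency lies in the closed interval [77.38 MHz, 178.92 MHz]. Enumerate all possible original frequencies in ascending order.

104.4 MHz, 125.68 MHz, 161.92 MHz

Frequencies that alias to 10.64 MHz are k·fs ± 10.64 MHz for integer k ≥ 0.
k=0: 10.64 MHz.
k=1: 46.88 MHz, 68.16 MHz.
k=2: 104.4 MHz, 125.68 MHz.
k=3: 161.92 MHz, 183.2 MHz.
k=4: 219.44 MHz, 240.72 MHz.
Within [77.38 MHz, 178.92 MHz]: 104.4 MHz, 125.68 MHz, 161.92 MHz.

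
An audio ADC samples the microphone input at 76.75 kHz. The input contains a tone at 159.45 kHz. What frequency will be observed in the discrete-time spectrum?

5.95 kHz

159.45 kHz mod fs = 5.95 kHz.
5.95 kHz ≤ fs/2 = 38.375 kHz, appears at 5.95 kHz.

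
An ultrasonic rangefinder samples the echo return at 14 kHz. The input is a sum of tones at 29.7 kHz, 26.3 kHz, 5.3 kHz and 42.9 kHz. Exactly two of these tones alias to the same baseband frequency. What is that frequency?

1.7 kHz

fs/2 = 7 kHz.
29.7 kHz mod fs = 1.7 kHz.
1.7 kHz ≤ fs/2 = 7 kHz, appears at 1.7 kHz.
26.3 kHz mod fs = 12.3 kHz.
12.3 kHz > fs/2 = 7 kHz, folds to fs − 12.3 kHz = 1.7 kHz.
5.3 kHz ≤ fs/2 = 7 kHz, passes unchanged.
42.9 kHz mod fs = 0.9 kHz.
0.9 kHz ≤ fs/2 = 7 kHz, appears at 0.9 kHz.
26.3 kHz and 29.7 kHz both map to 1.7 kHz.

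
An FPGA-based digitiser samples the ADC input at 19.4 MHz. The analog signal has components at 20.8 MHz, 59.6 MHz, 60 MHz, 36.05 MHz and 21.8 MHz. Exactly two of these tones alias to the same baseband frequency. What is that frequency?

fs/2 = 9.7 MHz.
20.8 MHz mod fs = 1.4 MHz.
1.4 MHz ≤ fs/2 = 9.7 MHz, appears at 1.4 MHz.
59.6 MHz mod fs = 1.4 MHz.
1.4 MHz ≤ fs/2 = 9.7 MHz, appears at 1.4 MHz.
60 MHz mod fs = 1.8 MHz.
1.8 MHz ≤ fs/2 = 9.7 MHz, appears at 1.8 MHz.
36.05 MHz mod fs = 16.65 MHz.
16.65 MHz > fs/2 = 9.7 MHz, folds to fs − 16.65 MHz = 2.75 MHz.
21.8 MHz mod fs = 2.4 MHz.
2.4 MHz ≤ fs/2 = 9.7 MHz, appears at 2.4 MHz.
20.8 MHz and 59.6 MHz both map to 1.4 MHz.

1.4 MHz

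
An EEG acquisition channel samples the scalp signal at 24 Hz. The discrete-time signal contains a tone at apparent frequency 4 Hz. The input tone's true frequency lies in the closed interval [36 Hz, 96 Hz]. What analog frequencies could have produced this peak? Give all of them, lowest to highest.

44 Hz, 52 Hz, 68 Hz, 76 Hz, 92 Hz

Frequencies that alias to 4 Hz are k·fs ± 4 Hz for integer k ≥ 0.
k=0: 4 Hz.
k=1: 20 Hz, 28 Hz.
k=2: 44 Hz, 52 Hz.
k=3: 68 Hz, 76 Hz.
k=4: 92 Hz, 100 Hz.
k=5: 116 Hz, 124 Hz.
Within [36 Hz, 96 Hz]: 44 Hz, 52 Hz, 68 Hz, 76 Hz, 92 Hz.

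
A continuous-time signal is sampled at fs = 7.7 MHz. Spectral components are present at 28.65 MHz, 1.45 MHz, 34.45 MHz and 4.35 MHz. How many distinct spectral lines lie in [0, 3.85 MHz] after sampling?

fs/2 = 3.85 MHz.
28.65 MHz mod fs = 5.55 MHz.
5.55 MHz > fs/2 = 3.85 MHz, folds to fs − 5.55 MHz = 2.15 MHz.
1.45 MHz ≤ fs/2 = 3.85 MHz, passes unchanged.
34.45 MHz mod fs = 3.65 MHz.
3.65 MHz ≤ fs/2 = 3.85 MHz, appears at 3.65 MHz.
4.35 MHz > fs/2 = 3.85 MHz, folds to fs − 4.35 MHz = 3.35 MHz.
Distinct values: {1.45 MHz, 2.15 MHz, 3.35 MHz, 3.65 MHz} → 4.

4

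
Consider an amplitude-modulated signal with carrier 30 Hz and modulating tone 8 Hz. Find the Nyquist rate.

76 Hz

AM sidebands sit at fc ± fm = 22 Hz and 38 Hz.
Highest-frequency component: 38 Hz.
Nyquist rate = 2 × 38 Hz = 76 Hz.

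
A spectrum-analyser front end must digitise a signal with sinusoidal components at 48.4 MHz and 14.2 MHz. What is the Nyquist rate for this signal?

96.8 MHz

Highest-frequency component: 48.4 MHz.
Nyquist rate = 2 × 48.4 MHz = 96.8 MHz.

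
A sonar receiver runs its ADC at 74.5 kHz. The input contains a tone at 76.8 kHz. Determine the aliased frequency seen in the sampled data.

76.8 kHz mod fs = 2.3 kHz.
2.3 kHz ≤ fs/2 = 37.25 kHz, appears at 2.3 kHz.

2.3 kHz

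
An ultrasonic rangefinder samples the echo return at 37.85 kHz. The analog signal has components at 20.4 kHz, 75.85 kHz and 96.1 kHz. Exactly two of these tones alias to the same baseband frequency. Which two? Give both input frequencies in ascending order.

20.4 kHz, 96.1 kHz

fs/2 = 18.925 kHz.
20.4 kHz > fs/2 = 18.925 kHz, folds to fs − 20.4 kHz = 17.45 kHz.
75.85 kHz mod fs = 0.15 kHz.
0.15 kHz ≤ fs/2 = 18.925 kHz, appears at 0.15 kHz.
96.1 kHz mod fs = 20.4 kHz.
20.4 kHz > fs/2 = 18.925 kHz, folds to fs − 20.4 kHz = 17.45 kHz.
20.4 kHz and 96.1 kHz both map to 17.45 kHz.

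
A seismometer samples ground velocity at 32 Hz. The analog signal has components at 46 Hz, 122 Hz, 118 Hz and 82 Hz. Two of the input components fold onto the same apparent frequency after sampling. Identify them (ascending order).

fs/2 = 16 Hz.
46 Hz mod fs = 14 Hz.
14 Hz ≤ fs/2 = 16 Hz, appears at 14 Hz.
122 Hz mod fs = 26 Hz.
26 Hz > fs/2 = 16 Hz, folds to fs − 26 Hz = 6 Hz.
118 Hz mod fs = 22 Hz.
22 Hz > fs/2 = 16 Hz, folds to fs − 22 Hz = 10 Hz.
82 Hz mod fs = 18 Hz.
18 Hz > fs/2 = 16 Hz, folds to fs − 18 Hz = 14 Hz.
46 Hz and 82 Hz both map to 14 Hz.

46 Hz, 82 Hz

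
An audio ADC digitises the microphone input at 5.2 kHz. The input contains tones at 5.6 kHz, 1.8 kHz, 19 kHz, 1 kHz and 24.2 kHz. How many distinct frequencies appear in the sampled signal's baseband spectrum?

3

fs/2 = 2.6 kHz.
5.6 kHz mod fs = 0.4 kHz.
0.4 kHz ≤ fs/2 = 2.6 kHz, appears at 0.4 kHz.
1.8 kHz ≤ fs/2 = 2.6 kHz, passes unchanged.
19 kHz mod fs = 3.4 kHz.
3.4 kHz > fs/2 = 2.6 kHz, folds to fs − 3.4 kHz = 1.8 kHz.
1 kHz ≤ fs/2 = 2.6 kHz, passes unchanged.
24.2 kHz mod fs = 3.4 kHz.
3.4 kHz > fs/2 = 2.6 kHz, folds to fs − 3.4 kHz = 1.8 kHz.
Distinct values: {0.4 kHz, 1 kHz, 1.8 kHz} → 3.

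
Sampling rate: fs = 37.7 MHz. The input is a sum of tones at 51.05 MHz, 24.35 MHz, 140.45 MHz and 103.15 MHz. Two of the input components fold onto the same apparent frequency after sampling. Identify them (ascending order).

fs/2 = 18.85 MHz.
51.05 MHz mod fs = 13.35 MHz.
13.35 MHz ≤ fs/2 = 18.85 MHz, appears at 13.35 MHz.
24.35 MHz > fs/2 = 18.85 MHz, folds to fs − 24.35 MHz = 13.35 MHz.
140.45 MHz mod fs = 27.35 MHz.
27.35 MHz > fs/2 = 18.85 MHz, folds to fs − 27.35 MHz = 10.35 MHz.
103.15 MHz mod fs = 27.75 MHz.
27.75 MHz > fs/2 = 18.85 MHz, folds to fs − 27.75 MHz = 9.95 MHz.
24.35 MHz and 51.05 MHz both map to 13.35 MHz.

24.35 MHz, 51.05 MHz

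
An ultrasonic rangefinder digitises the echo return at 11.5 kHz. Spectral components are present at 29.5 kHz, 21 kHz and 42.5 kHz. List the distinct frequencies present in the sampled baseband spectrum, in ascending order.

fs/2 = 5.75 kHz.
29.5 kHz mod fs = 6.5 kHz.
6.5 kHz > fs/2 = 5.75 kHz, folds to fs − 6.5 kHz = 5 kHz.
21 kHz mod fs = 9.5 kHz.
9.5 kHz > fs/2 = 5.75 kHz, folds to fs − 9.5 kHz = 2 kHz.
42.5 kHz mod fs = 8 kHz.
8 kHz > fs/2 = 5.75 kHz, folds to fs − 8 kHz = 3.5 kHz.
Distinct values: {2 kHz, 3.5 kHz, 5 kHz}.

2 kHz, 3.5 kHz, 5 kHz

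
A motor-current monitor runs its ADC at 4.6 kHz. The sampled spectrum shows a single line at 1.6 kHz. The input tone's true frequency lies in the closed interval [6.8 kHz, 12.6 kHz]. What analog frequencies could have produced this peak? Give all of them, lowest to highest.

7.6 kHz, 10.8 kHz, 12.2 kHz

Frequencies that alias to 1.6 kHz are k·fs ± 1.6 kHz for integer k ≥ 0.
k=0: 1.6 kHz.
k=1: 3 kHz, 6.2 kHz.
k=2: 7.6 kHz, 10.8 kHz.
k=3: 12.2 kHz, 15.4 kHz.
k=4: 16.8 kHz, 20 kHz.
Within [6.8 kHz, 12.6 kHz]: 7.6 kHz, 10.8 kHz, 12.2 kHz.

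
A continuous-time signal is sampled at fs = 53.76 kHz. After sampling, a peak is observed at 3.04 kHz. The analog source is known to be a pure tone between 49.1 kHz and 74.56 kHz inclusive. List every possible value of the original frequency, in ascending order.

Frequencies that alias to 3.04 kHz are k·fs ± 3.04 kHz for integer k ≥ 0.
k=0: 3.04 kHz.
k=1: 50.72 kHz, 56.8 kHz.
k=2: 104.48 kHz, 110.56 kHz.
Within [49.1 kHz, 74.56 kHz]: 50.72 kHz, 56.8 kHz.

50.72 kHz, 56.8 kHz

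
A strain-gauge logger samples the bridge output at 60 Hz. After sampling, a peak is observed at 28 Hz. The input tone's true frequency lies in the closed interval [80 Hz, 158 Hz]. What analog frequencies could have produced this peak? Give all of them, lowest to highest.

88 Hz, 92 Hz, 148 Hz, 152 Hz

Frequencies that alias to 28 Hz are k·fs ± 28 Hz for integer k ≥ 0.
k=0: 28 Hz.
k=1: 32 Hz, 88 Hz.
k=2: 92 Hz, 148 Hz.
k=3: 152 Hz, 208 Hz.
k=4: 212 Hz, 268 Hz.
Within [80 Hz, 158 Hz]: 88 Hz, 92 Hz, 148 Hz, 152 Hz.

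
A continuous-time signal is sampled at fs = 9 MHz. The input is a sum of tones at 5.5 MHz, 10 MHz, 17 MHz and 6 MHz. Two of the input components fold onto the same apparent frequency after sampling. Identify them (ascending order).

fs/2 = 4.5 MHz.
5.5 MHz > fs/2 = 4.5 MHz, folds to fs − 5.5 MHz = 3.5 MHz.
10 MHz mod fs = 1 MHz.
1 MHz ≤ fs/2 = 4.5 MHz, appears at 1 MHz.
17 MHz mod fs = 8 MHz.
8 MHz > fs/2 = 4.5 MHz, folds to fs − 8 MHz = 1 MHz.
6 MHz > fs/2 = 4.5 MHz, folds to fs − 6 MHz = 3 MHz.
10 MHz and 17 MHz both map to 1 MHz.

10 MHz, 17 MHz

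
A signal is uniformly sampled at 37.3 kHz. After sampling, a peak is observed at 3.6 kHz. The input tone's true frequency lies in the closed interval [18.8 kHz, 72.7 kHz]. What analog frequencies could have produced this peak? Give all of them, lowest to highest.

Frequencies that alias to 3.6 kHz are k·fs ± 3.6 kHz for integer k ≥ 0.
k=0: 3.6 kHz.
k=1: 33.7 kHz, 40.9 kHz.
k=2: 71 kHz, 78.2 kHz.
k=3: 108.3 kHz, 115.5 kHz.
Within [18.8 kHz, 72.7 kHz]: 33.7 kHz, 40.9 kHz, 71 kHz.

33.7 kHz, 40.9 kHz, 71 kHz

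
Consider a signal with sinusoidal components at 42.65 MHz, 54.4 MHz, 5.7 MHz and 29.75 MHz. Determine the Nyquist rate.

108.8 MHz

Highest-frequency component: 54.4 MHz.
Nyquist rate = 2 × 54.4 MHz = 108.8 MHz.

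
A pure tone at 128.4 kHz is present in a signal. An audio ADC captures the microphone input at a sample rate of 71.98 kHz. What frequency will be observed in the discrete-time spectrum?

128.4 kHz mod fs = 56.42 kHz.
56.42 kHz > fs/2 = 35.99 kHz, folds to fs − 56.42 kHz = 15.56 kHz.

15.56 kHz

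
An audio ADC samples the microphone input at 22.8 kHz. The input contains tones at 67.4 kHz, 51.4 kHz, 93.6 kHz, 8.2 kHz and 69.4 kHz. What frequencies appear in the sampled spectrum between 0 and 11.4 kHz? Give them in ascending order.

1 kHz, 2.4 kHz, 5.8 kHz, 8.2 kHz

fs/2 = 11.4 kHz.
67.4 kHz mod fs = 21.8 kHz.
21.8 kHz > fs/2 = 11.4 kHz, folds to fs − 21.8 kHz = 1 kHz.
51.4 kHz mod fs = 5.8 kHz.
5.8 kHz ≤ fs/2 = 11.4 kHz, appears at 5.8 kHz.
93.6 kHz mod fs = 2.4 kHz.
2.4 kHz ≤ fs/2 = 11.4 kHz, appears at 2.4 kHz.
8.2 kHz ≤ fs/2 = 11.4 kHz, passes unchanged.
69.4 kHz mod fs = 1 kHz.
1 kHz ≤ fs/2 = 11.4 kHz, appears at 1 kHz.
Distinct values: {1 kHz, 2.4 kHz, 5.8 kHz, 8.2 kHz}.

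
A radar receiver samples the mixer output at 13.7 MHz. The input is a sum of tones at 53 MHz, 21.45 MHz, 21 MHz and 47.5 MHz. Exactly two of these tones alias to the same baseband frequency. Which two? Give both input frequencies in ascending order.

fs/2 = 6.85 MHz.
53 MHz mod fs = 11.9 MHz.
11.9 MHz > fs/2 = 6.85 MHz, folds to fs − 11.9 MHz = 1.8 MHz.
21.45 MHz mod fs = 7.75 MHz.
7.75 MHz > fs/2 = 6.85 MHz, folds to fs − 7.75 MHz = 5.95 MHz.
21 MHz mod fs = 7.3 MHz.
7.3 MHz > fs/2 = 6.85 MHz, folds to fs − 7.3 MHz = 6.4 MHz.
47.5 MHz mod fs = 6.4 MHz.
6.4 MHz ≤ fs/2 = 6.85 MHz, appears at 6.4 MHz.
21 MHz and 47.5 MHz both map to 6.4 MHz.

21 MHz, 47.5 MHz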